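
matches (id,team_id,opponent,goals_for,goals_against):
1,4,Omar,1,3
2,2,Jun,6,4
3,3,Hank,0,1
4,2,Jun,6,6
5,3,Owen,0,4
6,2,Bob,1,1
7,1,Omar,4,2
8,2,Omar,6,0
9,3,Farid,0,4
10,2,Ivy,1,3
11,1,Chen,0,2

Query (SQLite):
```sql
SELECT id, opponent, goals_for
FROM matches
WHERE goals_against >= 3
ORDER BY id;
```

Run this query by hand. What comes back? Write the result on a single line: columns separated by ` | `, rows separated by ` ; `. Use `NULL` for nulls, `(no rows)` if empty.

goals_against >= 3: ids {1, 2, 4, 5, 9, 10}

1 | Omar | 1 ; 2 | Jun | 6 ; 4 | Jun | 6 ; 5 | Owen | 0 ; 9 | Farid | 0 ; 10 | Ivy | 1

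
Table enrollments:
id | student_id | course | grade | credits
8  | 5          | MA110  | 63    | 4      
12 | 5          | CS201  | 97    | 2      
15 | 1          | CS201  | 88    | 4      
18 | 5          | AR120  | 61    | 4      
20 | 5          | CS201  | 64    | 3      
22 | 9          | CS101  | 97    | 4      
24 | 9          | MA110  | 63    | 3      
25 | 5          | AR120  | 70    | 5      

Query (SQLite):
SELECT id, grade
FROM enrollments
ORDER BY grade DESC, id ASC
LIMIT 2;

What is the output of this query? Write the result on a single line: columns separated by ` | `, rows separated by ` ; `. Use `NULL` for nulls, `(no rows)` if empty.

Sort by grade desc, tiebreak id asc: (97, id=12), (97, id=22), (88, id=15), (70, id=25), (64, id=20) …. Take first 2.

12 | 97 ; 22 | 97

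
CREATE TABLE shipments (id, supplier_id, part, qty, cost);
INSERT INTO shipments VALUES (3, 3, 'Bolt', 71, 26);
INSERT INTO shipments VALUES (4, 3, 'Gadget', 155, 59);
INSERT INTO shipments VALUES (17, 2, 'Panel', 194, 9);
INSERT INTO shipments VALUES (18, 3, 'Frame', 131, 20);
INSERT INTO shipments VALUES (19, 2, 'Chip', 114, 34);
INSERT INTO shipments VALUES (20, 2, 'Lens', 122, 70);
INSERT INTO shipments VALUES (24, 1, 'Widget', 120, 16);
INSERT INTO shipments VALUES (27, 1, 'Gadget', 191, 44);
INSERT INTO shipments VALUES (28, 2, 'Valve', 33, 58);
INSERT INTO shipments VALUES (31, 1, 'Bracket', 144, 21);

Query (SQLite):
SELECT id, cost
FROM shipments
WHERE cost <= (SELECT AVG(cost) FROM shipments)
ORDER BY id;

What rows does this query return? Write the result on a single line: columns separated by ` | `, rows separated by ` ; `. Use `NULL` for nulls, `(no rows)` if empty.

3 | 26 ; 17 | 9 ; 18 | 20 ; 19 | 34 ; 24 | 16 ; 31 | 21

Scalar subquery: AVG(cost) over all shipments rows = 35.7.
Keep rows where cost <= that value.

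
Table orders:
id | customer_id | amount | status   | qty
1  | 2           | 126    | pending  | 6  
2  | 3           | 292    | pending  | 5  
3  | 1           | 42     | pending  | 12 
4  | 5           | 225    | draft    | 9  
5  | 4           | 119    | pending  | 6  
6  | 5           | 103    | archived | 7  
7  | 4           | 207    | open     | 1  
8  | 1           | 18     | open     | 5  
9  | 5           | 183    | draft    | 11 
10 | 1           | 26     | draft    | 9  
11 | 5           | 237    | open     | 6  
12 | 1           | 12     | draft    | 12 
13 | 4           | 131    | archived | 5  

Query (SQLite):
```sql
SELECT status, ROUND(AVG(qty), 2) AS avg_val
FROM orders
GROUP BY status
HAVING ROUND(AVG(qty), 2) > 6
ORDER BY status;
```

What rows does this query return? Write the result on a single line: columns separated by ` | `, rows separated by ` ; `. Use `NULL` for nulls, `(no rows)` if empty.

Partition orders by status; compute ROUND(AVG(qty), 2) within each group.
HAVING: keep groups where ROUND(AVG(qty), 2) > 6.
  archived: ids {6, 13} → ROUND(AVG(qty), 2)=6
  draft: ids {4, 9, 10, 12} → ROUND(AVG(qty), 2)=10.25
  open: ids {7, 8, 11} → ROUND(AVG(qty), 2)=4
  pending: ids {1, 2, 3, 5} → ROUND(AVG(qty), 2)=7.25

draft | 10.25 ; pending | 7.25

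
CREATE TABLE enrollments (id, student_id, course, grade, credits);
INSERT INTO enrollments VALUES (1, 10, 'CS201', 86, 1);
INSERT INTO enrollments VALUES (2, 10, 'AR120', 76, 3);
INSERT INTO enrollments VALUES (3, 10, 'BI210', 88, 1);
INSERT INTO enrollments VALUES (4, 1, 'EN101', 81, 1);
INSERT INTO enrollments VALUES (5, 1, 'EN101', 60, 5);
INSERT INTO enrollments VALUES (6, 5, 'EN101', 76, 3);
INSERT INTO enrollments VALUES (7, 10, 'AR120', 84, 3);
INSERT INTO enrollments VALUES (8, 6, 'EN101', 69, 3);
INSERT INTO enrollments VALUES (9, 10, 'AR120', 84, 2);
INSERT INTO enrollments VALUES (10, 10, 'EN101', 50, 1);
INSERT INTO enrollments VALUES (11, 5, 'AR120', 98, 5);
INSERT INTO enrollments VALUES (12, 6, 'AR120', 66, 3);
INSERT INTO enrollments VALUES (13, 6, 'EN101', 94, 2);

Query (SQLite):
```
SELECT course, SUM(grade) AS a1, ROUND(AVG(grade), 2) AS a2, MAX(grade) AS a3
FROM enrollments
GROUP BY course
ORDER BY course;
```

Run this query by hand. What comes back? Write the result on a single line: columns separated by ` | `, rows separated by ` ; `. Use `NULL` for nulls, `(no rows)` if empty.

Group enrollments by course.
Per group compute: SUM(grade), ROUND(AVG(grade), 2), MAX(grade).
  AR120: ids {2, 7, 9, 11, 12} → SUM(grade)=408, ROUND(AVG(grade), 2)=81.6, MAX(grade)=98
  BI210: ids {3} → SUM(grade)=88, ROUND(AVG(grade), 2)=88, MAX(grade)=88
  CS201: ids {1} → SUM(grade)=86, ROUND(AVG(grade), 2)=86, MAX(grade)=86
  EN101: ids {4, 5, 6, 8, 10, 13} → SUM(grade)=430, ROUND(AVG(grade), 2)=71.67, MAX(grade)=94

AR120 | 408 | 81.6 | 98 ; BI210 | 88 | 88 | 88 ; CS201 | 86 | 86 | 86 ; EN101 | 430 | 71.67 | 94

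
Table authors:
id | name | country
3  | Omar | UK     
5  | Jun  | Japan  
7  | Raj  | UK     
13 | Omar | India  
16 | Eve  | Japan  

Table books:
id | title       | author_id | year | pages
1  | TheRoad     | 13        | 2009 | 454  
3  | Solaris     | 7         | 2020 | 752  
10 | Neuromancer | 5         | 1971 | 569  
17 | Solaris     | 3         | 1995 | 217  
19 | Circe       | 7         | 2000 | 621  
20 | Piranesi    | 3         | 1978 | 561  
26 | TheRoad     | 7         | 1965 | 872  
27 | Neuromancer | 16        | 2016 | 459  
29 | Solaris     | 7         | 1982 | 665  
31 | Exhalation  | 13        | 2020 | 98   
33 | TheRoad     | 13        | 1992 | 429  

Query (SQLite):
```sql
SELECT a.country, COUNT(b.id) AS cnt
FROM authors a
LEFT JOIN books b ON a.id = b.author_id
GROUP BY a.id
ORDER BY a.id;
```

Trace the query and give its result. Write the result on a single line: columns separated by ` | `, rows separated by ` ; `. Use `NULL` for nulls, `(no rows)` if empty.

UK | 2 ; Japan | 1 ; UK | 4 ; India | 3 ; Japan | 1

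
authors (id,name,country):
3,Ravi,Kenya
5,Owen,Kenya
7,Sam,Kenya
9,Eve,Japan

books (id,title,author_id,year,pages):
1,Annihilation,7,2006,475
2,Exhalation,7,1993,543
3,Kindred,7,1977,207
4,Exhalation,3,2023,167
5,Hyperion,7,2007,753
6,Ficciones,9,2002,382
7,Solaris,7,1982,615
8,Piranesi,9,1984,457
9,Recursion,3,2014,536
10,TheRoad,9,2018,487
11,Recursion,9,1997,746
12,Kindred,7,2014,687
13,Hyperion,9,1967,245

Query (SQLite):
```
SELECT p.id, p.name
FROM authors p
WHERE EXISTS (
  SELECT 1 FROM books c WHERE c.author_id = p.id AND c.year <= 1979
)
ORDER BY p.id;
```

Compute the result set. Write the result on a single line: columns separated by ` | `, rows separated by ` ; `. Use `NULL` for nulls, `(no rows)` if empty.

7 | Sam ; 9 | Eve

For each authors row, check whether any books with matching author_id has year <= 1979.
Keep rows where that is true.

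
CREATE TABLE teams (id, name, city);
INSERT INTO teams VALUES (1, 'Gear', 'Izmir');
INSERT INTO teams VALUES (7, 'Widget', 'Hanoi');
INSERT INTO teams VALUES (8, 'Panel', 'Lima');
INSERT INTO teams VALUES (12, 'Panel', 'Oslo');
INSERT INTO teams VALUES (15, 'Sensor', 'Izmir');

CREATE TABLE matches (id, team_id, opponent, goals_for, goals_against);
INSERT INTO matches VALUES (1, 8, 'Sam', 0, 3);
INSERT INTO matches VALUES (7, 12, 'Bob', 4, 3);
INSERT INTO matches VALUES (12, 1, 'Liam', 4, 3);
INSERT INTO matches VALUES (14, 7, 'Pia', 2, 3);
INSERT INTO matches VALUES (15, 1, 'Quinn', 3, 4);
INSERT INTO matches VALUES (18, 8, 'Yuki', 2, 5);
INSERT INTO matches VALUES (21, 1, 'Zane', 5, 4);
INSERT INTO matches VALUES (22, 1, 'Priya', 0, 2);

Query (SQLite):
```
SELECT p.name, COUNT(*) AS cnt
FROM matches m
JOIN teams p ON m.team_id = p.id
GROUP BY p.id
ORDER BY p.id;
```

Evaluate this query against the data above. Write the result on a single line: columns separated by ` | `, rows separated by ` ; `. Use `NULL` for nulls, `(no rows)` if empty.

Gear | 4 ; Widget | 1 ; Panel | 2 ; Panel | 1

Join each matches row to its teams via team_id.
Group joined rows by teams.id; compute COUNT(*) per group.
  1: ids {12, 15, 21, 22} → COUNT(*)=4
  7: ids {14} → COUNT(*)=1
  8: ids {1, 18} → COUNT(*)=2
  12: ids {7} → COUNT(*)=1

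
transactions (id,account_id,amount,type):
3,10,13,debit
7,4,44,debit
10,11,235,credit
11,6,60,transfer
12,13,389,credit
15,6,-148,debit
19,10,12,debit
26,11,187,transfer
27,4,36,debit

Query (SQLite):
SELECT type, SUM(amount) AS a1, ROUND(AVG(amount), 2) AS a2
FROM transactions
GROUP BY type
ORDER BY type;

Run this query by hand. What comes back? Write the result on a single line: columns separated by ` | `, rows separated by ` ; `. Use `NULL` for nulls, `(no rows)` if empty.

Group transactions by type.
Per group compute: SUM(amount), ROUND(AVG(amount), 2).
  credit: ids {10, 12} → SUM(amount)=624, ROUND(AVG(amount), 2)=312
  debit: ids {3, 7, 15, 19, 27} → SUM(amount)=-43, ROUND(AVG(amount), 2)=-8.6
  transfer: ids {11, 26} → SUM(amount)=247, ROUND(AVG(amount), 2)=123.5

credit | 624 | 312 ; debit | -43 | -8.6 ; transfer | 247 | 123.5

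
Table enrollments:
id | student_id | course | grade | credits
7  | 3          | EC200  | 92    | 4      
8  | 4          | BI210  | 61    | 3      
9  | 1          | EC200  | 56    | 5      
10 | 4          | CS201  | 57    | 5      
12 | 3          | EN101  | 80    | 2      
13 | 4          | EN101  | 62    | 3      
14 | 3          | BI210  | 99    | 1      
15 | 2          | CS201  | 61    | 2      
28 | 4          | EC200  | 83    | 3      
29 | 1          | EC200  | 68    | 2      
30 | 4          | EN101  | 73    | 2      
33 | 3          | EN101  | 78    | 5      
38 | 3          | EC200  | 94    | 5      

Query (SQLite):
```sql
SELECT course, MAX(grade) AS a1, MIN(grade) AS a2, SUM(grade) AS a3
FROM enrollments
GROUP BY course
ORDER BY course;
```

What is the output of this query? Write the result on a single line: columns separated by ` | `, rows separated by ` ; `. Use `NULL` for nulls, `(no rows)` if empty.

BI210 | 99 | 61 | 160 ; CS201 | 61 | 57 | 118 ; EC200 | 94 | 56 | 393 ; EN101 | 80 | 62 | 293

Group enrollments by course.
Per group compute: MAX(grade), MIN(grade), SUM(grade).
  BI210: ids {8, 14} → MAX(grade)=99, MIN(grade)=61, SUM(grade)=160
  CS201: ids {10, 15} → MAX(grade)=61, MIN(grade)=57, SUM(grade)=118
  EC200: ids {7, 9, 28, 29, 38} → MAX(grade)=94, MIN(grade)=56, SUM(grade)=393
  EN101: ids {12, 13, 30, 33} → MAX(grade)=80, MIN(grade)=62, SUM(grade)=293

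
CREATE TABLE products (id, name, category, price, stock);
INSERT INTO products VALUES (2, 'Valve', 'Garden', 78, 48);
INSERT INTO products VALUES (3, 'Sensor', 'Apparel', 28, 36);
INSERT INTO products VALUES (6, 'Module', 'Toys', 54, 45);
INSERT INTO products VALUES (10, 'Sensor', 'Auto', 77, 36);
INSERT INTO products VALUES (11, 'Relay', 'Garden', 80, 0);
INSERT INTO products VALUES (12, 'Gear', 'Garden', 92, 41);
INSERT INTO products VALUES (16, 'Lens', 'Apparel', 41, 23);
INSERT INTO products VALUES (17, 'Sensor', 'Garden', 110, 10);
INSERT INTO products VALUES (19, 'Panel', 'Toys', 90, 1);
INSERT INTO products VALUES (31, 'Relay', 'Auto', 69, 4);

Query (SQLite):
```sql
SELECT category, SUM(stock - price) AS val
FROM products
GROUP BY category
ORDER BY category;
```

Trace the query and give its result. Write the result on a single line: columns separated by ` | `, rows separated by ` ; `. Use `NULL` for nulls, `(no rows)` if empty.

Apparel | -10 ; Auto | -106 ; Garden | -261 ; Toys | -98

For each row compute stock - price.
Group by category; take SUM of the expression per group.
  Apparel: ids {3, 16} → SUM(stock - price)=-10
  Auto: ids {10, 31} → SUM(stock - price)=-106
  Garden: ids {2, 11, 12, 17} → SUM(stock - price)=-261
  Toys: ids {6, 19} → SUM(stock - price)=-98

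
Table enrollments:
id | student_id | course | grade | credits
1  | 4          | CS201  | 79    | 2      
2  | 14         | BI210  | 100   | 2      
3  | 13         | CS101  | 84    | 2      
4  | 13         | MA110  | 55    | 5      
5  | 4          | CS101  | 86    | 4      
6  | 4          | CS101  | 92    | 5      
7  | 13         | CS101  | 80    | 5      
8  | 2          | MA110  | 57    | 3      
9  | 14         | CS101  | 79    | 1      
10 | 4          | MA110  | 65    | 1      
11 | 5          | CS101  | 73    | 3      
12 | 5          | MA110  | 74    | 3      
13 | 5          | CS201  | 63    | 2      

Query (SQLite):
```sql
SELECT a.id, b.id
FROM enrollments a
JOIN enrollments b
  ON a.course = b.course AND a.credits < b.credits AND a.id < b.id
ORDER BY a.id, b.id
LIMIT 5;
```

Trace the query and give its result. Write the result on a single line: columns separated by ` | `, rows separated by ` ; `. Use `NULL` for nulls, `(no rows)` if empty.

3 | 5 ; 3 | 6 ; 3 | 7 ; 3 | 11 ; 5 | 6

Pairs (a,b) with same course, a.credits < b.credits, a.id < b.id.
course groups: BI210:{2} CS101:{3,5,6,7,9,11} CS201:{1,13} MA110:{4,8,10,12}
Ordered by (a.id, b.id); first 5.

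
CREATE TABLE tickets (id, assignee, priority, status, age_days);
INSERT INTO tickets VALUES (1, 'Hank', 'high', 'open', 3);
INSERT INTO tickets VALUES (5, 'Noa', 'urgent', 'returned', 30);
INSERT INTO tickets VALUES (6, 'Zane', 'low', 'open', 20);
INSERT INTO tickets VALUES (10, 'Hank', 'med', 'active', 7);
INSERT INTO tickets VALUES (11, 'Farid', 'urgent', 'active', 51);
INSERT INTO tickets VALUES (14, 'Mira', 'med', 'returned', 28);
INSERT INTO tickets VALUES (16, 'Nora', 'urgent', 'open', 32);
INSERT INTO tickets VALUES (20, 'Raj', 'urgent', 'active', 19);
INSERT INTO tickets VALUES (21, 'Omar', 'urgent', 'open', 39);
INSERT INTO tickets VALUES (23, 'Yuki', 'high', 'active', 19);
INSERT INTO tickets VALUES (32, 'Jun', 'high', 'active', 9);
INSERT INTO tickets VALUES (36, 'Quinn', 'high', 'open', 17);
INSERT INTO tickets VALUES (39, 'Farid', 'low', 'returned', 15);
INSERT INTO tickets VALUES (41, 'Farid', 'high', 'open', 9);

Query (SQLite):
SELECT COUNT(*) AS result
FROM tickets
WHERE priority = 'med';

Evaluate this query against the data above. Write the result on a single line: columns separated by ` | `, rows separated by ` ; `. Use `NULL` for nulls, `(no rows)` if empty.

Rows where priority='med' → age_days values: [7, 28].
COUNT(*) counts rows → 2.

2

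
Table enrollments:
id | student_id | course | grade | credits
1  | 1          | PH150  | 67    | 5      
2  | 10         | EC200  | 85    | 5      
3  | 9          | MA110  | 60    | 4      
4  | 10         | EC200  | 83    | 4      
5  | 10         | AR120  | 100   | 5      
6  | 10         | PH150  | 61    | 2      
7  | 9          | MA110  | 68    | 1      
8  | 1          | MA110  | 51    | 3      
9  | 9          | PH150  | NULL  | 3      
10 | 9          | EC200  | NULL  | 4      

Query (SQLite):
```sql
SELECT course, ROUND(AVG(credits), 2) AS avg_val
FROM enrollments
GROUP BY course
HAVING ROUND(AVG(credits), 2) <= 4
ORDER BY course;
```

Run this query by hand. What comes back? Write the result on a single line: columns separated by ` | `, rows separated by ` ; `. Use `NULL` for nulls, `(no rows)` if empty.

MA110 | 2.67 ; PH150 | 3.33

Partition enrollments by course; compute ROUND(AVG(credits), 2) within each group.
HAVING: keep groups where ROUND(AVG(credits), 2) <= 4.
  AR120: ids {5} → ROUND(AVG(credits), 2)=5
  EC200: ids {2, 4, 10} → ROUND(AVG(credits), 2)=4.33
  MA110: ids {3, 7, 8} → ROUND(AVG(credits), 2)=2.67
  PH150: ids {1, 6, 9} → ROUND(AVG(credits), 2)=3.33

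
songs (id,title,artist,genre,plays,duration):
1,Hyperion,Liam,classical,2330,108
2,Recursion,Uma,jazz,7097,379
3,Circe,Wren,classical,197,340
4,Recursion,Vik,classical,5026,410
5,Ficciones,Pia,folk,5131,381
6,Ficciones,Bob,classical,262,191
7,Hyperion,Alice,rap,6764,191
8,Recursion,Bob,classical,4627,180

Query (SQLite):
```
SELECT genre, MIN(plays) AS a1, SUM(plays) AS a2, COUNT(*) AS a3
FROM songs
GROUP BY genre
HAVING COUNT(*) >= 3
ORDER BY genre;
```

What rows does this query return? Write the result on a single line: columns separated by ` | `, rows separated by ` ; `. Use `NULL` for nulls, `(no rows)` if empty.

Group songs by genre.
Per group compute: MIN(plays), SUM(plays), COUNT(*).
HAVING: drop groups with fewer than 3 rows.
  classical: ids {1, 3, 4, 6, 8} → MIN(plays)=197, SUM(plays)=12442, COUNT(*)=5
  folk: ids {5} → MIN(plays)=5131, SUM(plays)=5131, COUNT(*)=1
  jazz: ids {2} → MIN(plays)=7097, SUM(plays)=7097, COUNT(*)=1
  rap: ids {7} → MIN(plays)=6764, SUM(plays)=6764, COUNT(*)=1

classical | 197 | 12442 | 5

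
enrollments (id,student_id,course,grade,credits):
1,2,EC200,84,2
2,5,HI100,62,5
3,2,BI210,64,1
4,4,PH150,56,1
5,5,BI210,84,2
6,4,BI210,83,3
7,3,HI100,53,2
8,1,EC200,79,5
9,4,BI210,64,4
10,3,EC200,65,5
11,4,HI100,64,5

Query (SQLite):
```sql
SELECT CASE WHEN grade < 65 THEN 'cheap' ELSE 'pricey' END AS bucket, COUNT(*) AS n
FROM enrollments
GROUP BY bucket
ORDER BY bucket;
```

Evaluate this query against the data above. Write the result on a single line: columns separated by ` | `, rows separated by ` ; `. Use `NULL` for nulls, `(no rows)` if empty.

cheap | 6 ; pricey | 5

Bucket rows by grade < 65 → 'cheap' else 'pricey'; count each bucket.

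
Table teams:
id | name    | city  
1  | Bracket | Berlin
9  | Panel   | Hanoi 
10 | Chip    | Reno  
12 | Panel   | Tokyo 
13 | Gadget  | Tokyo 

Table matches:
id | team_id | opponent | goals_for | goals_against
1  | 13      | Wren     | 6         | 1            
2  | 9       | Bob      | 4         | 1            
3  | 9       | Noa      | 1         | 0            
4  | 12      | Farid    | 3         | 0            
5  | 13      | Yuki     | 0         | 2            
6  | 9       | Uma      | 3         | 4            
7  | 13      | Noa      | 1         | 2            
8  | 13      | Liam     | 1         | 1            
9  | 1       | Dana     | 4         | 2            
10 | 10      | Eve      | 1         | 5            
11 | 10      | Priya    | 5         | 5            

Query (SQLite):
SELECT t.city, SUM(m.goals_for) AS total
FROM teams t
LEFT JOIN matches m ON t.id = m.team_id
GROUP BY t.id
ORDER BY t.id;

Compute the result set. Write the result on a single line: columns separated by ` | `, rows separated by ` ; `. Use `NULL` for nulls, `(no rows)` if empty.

Berlin | 4 ; Hanoi | 8 ; Reno | 6 ; Tokyo | 3 ; Tokyo | 8

LEFT JOIN keeps every teams row; unmatched ones get NULL for matches columns.
Group by teams.id and compute SUM(m.goals_for). SUM over an all-NULL group is NULL.
  1: ids {9} → SUM(m.goals_for)=4
  9: ids {2, 3, 6} → SUM(m.goals_for)=8
  10: ids {10, 11} → SUM(m.goals_for)=6
  12: ids {4} → SUM(m.goals_for)=3
  13: ids {1, 5, 7, 8} → SUM(m.goals_for)=8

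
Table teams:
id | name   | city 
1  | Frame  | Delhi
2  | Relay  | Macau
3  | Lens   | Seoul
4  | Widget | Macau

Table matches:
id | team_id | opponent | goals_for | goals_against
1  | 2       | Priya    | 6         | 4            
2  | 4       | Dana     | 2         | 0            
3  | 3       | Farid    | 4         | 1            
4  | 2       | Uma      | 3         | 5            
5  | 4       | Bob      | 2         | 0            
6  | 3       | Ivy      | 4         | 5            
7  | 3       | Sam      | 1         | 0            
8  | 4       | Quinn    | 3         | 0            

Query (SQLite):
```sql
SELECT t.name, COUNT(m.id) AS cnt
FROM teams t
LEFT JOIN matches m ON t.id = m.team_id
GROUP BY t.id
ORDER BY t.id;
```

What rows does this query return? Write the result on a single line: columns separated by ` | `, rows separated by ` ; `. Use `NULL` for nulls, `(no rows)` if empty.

LEFT JOIN keeps every teams row; unmatched ones get NULL for matches columns.
Group by teams.id and compute COUNT(m.id). COUNT(col) of an all-NULL group is 0.
  1: ids {—} → COUNT(m.id)=0
  2: ids {1, 4} → COUNT(m.id)=2
  3: ids {3, 6, 7} → COUNT(m.id)=3
  4: ids {2, 5, 8} → COUNT(m.id)=3

Frame | 0 ; Relay | 2 ; Lens | 3 ; Widget | 3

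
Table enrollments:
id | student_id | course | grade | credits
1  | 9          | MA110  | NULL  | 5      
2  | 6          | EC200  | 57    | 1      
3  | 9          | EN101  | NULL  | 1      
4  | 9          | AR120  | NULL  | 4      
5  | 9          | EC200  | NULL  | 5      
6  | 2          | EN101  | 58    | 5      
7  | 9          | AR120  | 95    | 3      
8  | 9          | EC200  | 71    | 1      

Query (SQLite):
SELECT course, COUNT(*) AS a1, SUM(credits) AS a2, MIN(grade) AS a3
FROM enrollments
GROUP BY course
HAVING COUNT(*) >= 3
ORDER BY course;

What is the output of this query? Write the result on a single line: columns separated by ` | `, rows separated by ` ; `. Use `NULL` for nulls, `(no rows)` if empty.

EC200 | 3 | 7 | 57

Group enrollments by course.
Per group compute: COUNT(*), SUM(credits), MIN(grade).
HAVING: drop groups with fewer than 3 rows.
  AR120: ids {4, 7} → COUNT(*)=2, SUM(credits)=7, MIN(grade)=95
  EC200: ids {2, 5, 8} → COUNT(*)=3, SUM(credits)=7, MIN(grade)=57
  EN101: ids {3, 6} → COUNT(*)=2, SUM(credits)=6, MIN(grade)=58
  MA110: ids {1} → COUNT(*)=1, SUM(credits)=5, MIN(grade)=NULL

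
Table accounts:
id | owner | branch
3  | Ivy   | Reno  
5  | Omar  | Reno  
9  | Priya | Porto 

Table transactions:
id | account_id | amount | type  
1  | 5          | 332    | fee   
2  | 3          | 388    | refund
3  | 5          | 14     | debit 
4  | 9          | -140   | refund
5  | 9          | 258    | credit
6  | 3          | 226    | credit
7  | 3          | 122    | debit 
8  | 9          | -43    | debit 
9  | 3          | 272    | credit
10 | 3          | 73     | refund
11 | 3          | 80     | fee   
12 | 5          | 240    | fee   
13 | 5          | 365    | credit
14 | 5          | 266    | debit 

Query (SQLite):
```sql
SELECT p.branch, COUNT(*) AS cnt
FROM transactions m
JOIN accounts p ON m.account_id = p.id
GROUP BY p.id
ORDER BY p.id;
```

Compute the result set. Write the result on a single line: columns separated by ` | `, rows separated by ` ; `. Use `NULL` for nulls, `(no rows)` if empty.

Join each transactions row to its accounts via account_id.
Group joined rows by accounts.id; compute COUNT(*) per group.
  3: ids {2, 6, 7, 9, 10, 11} → COUNT(*)=6
  5: ids {1, 3, 12, 13, 14} → COUNT(*)=5
  9: ids {4, 5, 8} → COUNT(*)=3

Reno | 6 ; Reno | 5 ; Porto | 3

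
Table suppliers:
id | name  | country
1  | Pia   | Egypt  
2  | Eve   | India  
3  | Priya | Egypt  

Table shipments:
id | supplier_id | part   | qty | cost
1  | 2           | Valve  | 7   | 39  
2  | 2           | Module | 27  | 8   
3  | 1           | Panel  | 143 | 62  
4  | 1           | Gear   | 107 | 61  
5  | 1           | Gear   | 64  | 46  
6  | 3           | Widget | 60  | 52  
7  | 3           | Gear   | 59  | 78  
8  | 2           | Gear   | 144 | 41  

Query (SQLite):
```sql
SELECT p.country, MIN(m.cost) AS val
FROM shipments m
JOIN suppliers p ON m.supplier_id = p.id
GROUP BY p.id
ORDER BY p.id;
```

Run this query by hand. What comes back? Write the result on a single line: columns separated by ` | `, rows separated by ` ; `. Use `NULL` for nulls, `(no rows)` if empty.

Join each shipments row to its suppliers via supplier_id.
Group joined rows by suppliers.id; compute MIN(m.cost) per group.
  1: ids {3, 4, 5} → MIN(m.cost)=46
  2: ids {1, 2, 8} → MIN(m.cost)=8
  3: ids {6, 7} → MIN(m.cost)=52

Egypt | 46 ; India | 8 ; Egypt | 52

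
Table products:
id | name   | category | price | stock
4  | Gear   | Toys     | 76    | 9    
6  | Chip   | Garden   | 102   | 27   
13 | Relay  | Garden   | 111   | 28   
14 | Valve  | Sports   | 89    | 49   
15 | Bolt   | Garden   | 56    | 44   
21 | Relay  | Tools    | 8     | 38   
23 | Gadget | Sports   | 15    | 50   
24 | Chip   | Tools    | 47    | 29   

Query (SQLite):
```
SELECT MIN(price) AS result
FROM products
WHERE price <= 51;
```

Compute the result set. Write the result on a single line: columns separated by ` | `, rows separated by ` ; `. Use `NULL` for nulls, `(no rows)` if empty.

Rows where price <= 51 → price values: [8, 15, 47].
MIN of non-NULL values = 8.

8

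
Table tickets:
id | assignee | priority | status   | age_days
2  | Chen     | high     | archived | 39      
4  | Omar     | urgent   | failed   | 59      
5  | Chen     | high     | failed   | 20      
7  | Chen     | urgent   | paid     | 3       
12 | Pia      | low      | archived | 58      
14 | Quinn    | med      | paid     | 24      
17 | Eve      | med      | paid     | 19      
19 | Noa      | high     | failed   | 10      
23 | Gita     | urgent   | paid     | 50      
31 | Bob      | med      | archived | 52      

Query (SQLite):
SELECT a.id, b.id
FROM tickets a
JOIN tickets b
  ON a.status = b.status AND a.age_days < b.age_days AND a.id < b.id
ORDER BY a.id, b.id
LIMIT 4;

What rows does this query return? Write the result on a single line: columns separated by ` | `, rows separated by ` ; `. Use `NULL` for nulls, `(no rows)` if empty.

2 | 12 ; 2 | 31 ; 7 | 14 ; 7 | 17

Pairs (a,b) with same status, a.age_days < b.age_days, a.id < b.id.
status groups: archived:{2,12,31} failed:{4,5,19} paid:{7,14,17,23}
Ordered by (a.id, b.id); first 4.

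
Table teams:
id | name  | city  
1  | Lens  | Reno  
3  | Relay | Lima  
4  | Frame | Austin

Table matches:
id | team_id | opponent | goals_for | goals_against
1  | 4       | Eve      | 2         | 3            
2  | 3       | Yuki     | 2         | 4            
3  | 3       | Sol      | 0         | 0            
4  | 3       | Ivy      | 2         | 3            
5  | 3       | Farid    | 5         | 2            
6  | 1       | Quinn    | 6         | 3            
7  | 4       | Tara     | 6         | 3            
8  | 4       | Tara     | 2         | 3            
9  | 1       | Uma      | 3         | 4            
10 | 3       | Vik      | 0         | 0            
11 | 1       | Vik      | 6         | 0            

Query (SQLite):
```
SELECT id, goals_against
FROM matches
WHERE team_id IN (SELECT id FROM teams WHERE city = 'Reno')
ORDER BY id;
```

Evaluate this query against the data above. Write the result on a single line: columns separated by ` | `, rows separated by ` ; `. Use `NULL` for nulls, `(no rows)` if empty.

6 | 3 ; 9 | 4 ; 11 | 0

Inner query: teams.id where city = 'Reno'.
Outer: keep matches rows whose team_id is in that set.
Inner query → {1}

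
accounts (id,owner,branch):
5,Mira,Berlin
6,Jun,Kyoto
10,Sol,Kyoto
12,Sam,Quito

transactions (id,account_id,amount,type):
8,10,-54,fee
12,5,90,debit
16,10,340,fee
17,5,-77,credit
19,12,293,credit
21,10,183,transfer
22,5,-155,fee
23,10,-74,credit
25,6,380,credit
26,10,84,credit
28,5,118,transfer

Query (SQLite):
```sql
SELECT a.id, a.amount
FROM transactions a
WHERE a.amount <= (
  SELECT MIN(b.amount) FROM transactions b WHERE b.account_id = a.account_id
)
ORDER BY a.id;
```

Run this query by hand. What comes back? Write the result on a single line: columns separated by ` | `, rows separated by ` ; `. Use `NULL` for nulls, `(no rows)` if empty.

19 | 293 ; 22 | -155 ; 23 | -74 ; 25 | 380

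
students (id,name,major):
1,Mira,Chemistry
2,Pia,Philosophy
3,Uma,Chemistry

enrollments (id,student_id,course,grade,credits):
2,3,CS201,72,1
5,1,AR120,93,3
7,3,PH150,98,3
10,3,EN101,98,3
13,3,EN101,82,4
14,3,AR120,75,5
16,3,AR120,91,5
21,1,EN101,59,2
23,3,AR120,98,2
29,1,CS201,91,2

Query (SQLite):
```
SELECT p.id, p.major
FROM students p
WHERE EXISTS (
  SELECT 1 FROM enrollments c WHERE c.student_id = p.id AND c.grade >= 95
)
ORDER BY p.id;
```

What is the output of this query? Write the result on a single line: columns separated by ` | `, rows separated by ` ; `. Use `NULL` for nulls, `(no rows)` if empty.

3 | Chemistry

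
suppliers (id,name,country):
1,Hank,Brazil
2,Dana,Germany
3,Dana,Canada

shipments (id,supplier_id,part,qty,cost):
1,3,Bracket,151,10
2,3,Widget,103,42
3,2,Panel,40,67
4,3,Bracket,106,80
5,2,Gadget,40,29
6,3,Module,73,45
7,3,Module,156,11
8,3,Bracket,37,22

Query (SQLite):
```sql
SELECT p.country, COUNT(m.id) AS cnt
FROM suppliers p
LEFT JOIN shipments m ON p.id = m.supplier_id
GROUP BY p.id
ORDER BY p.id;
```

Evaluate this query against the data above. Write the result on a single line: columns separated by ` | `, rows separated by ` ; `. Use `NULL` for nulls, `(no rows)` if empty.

Brazil | 0 ; Germany | 2 ; Canada | 6

LEFT JOIN keeps every suppliers row; unmatched ones get NULL for shipments columns.
Group by suppliers.id and compute COUNT(m.id). COUNT(col) of an all-NULL group is 0.
  1: ids {—} → COUNT(m.id)=0
  2: ids {3, 5} → COUNT(m.id)=2
  3: ids {1, 2, 4, 6, 7, 8} → COUNT(m.id)=6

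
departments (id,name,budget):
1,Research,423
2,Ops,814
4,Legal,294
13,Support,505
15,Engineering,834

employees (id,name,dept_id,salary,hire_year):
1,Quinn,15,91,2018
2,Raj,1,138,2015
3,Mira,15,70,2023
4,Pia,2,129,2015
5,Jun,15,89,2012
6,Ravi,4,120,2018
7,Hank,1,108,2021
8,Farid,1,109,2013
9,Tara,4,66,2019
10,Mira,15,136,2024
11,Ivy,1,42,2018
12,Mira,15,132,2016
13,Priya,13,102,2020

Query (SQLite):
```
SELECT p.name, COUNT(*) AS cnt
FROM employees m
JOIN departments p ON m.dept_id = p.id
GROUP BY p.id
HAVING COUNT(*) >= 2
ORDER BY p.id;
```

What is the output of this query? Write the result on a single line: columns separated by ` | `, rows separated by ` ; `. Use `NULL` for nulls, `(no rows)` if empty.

Research | 4 ; Legal | 2 ; Engineering | 5

Join each employees row to its departments via dept_id.
Group joined rows by departments.id; compute COUNT(*) per group.
HAVING: keep groups with count ≥ 2.
  1: ids {2, 7, 8, 11} → COUNT(*)=4
  2: ids {4} → COUNT(*)=1
  4: ids {6, 9} → COUNT(*)=2
  13: ids {13} → COUNT(*)=1
  15: ids {1, 3, 5, 10, 12} → COUNT(*)=5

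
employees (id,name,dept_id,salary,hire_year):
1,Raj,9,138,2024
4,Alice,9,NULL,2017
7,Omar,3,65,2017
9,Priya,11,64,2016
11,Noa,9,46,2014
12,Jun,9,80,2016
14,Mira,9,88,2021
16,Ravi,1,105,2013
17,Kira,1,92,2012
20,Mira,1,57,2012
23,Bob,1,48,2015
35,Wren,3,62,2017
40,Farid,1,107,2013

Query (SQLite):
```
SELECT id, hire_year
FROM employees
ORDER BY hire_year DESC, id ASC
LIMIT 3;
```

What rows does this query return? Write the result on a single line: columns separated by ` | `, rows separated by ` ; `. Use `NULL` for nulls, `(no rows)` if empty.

Sort by hire_year desc, tiebreak id asc: (2024, id=1), (2021, id=14), (2017, id=4), (2017, id=7), (2017, id=35), (2016, id=9) …. Take first 3.

1 | 2024 ; 14 | 2021 ; 4 | 2017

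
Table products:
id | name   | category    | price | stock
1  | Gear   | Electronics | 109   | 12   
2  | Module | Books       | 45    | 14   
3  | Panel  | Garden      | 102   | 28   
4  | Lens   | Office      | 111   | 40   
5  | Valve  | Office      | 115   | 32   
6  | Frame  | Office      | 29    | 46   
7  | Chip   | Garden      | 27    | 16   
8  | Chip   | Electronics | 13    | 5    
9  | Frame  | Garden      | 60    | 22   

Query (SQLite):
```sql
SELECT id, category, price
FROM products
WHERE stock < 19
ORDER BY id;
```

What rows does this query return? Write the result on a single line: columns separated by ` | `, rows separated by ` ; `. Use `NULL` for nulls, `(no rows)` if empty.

stock < 19: ids {1, 2, 7, 8}

1 | Electronics | 109 ; 2 | Books | 45 ; 7 | Garden | 27 ; 8 | Electronics | 13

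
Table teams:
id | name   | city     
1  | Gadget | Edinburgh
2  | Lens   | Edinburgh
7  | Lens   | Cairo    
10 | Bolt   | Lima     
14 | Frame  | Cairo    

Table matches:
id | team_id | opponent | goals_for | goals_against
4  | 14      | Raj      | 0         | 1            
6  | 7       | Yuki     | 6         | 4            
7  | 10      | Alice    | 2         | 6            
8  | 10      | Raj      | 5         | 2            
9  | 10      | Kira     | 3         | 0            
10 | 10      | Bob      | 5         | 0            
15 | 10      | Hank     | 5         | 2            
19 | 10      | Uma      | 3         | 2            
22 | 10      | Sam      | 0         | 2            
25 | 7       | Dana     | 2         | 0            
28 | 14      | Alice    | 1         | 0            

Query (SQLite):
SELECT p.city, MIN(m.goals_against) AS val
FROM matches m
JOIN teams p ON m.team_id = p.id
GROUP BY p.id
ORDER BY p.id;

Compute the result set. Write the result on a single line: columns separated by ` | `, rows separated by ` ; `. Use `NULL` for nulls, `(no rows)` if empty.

Cairo | 0 ; Lima | 0 ; Cairo | 0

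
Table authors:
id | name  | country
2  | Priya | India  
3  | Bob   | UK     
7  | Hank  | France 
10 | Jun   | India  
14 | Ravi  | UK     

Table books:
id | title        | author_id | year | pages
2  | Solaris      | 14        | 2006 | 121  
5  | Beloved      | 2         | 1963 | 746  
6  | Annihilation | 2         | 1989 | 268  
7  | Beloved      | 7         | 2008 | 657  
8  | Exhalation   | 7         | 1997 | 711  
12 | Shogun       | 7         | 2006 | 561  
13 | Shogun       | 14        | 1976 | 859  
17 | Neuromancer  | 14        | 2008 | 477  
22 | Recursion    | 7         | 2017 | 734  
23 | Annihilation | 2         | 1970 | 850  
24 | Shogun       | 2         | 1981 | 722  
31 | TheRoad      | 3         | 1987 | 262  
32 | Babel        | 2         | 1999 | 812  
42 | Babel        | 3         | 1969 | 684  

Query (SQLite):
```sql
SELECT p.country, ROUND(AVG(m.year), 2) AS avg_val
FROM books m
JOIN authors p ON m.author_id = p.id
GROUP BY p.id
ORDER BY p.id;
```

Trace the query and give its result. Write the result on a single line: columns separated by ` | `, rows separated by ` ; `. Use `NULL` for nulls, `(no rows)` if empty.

India | 1980.4 ; UK | 1978 ; France | 2007 ; UK | 1996.67

Join each books row to its authors via author_id.
Group joined rows by authors.id; compute ROUND(AVG(m.year), 2) per group.
  2: ids {5, 6, 23, 24, 32} → ROUND(AVG(m.year), 2)=1980.4
  3: ids {31, 42} → ROUND(AVG(m.year), 2)=1978
  7: ids {7, 8, 12, 22} → ROUND(AVG(m.year), 2)=2007
  14: ids {2, 13, 17} → ROUND(AVG(m.year), 2)=1996.67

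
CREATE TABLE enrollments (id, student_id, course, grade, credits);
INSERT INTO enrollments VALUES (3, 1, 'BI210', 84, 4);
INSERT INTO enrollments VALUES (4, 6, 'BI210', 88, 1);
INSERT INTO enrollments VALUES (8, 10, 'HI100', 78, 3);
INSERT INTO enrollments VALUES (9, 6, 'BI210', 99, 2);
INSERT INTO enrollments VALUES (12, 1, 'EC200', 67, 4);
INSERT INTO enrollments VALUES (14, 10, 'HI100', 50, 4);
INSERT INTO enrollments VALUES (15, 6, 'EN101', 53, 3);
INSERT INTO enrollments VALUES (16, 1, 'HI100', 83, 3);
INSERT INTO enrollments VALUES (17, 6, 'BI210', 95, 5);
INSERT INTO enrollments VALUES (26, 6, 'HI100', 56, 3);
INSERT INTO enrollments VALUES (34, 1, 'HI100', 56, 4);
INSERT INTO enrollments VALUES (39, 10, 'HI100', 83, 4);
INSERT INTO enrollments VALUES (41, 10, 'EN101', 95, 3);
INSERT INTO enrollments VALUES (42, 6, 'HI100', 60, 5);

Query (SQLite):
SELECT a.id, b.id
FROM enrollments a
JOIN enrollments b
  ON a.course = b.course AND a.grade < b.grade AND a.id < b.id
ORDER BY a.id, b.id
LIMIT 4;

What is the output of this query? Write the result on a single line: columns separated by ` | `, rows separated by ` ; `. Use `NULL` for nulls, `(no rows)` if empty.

3 | 4 ; 3 | 9 ; 3 | 17 ; 4 | 9

Pairs (a,b) with same course, a.grade < b.grade, a.id < b.id.
course groups: BI210:{3,4,9,17} EC200:{12} EN101:{15,41} HI100:{8,14,16,26,34,39,42}
Ordered by (a.id, b.id); first 4.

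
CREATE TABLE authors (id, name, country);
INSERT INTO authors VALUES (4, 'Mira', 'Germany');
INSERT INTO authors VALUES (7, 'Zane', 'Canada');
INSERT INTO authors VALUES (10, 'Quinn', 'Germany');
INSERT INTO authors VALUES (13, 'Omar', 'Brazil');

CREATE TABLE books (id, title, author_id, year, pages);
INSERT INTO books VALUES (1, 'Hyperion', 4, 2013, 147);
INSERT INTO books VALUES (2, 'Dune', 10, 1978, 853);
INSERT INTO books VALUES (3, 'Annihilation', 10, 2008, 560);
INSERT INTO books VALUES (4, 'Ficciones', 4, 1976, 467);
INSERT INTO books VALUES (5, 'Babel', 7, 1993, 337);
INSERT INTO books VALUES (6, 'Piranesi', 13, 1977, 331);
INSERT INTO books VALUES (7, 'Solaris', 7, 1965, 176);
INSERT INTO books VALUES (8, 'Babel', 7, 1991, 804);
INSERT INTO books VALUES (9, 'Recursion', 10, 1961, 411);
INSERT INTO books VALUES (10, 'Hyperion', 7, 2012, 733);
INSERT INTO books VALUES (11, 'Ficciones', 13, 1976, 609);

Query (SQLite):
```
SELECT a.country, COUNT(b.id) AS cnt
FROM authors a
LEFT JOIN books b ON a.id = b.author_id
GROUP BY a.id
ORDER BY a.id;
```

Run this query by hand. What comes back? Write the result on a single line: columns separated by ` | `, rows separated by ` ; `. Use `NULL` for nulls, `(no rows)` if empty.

LEFT JOIN keeps every authors row; unmatched ones get NULL for books columns.
Group by authors.id and compute COUNT(b.id). COUNT(col) of an all-NULL group is 0.
  4: ids {1, 4} → COUNT(b.id)=2
  7: ids {5, 7, 8, 10} → COUNT(b.id)=4
  10: ids {2, 3, 9} → COUNT(b.id)=3
  13: ids {6, 11} → COUNT(b.id)=2

Germany | 2 ; Canada | 4 ; Germany | 3 ; Brazil | 2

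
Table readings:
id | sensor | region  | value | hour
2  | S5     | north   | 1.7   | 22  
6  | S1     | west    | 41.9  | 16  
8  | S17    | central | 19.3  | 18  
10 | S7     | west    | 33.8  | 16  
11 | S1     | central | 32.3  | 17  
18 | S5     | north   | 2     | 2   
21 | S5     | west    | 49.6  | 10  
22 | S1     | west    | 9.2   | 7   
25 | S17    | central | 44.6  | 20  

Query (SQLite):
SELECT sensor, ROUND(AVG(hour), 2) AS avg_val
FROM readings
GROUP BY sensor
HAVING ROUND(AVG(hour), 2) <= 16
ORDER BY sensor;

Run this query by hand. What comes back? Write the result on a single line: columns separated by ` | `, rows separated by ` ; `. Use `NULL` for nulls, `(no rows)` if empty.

S1 | 13.33 ; S5 | 11.33 ; S7 | 16

Partition readings by sensor; compute ROUND(AVG(hour), 2) within each group.
HAVING: keep groups where ROUND(AVG(hour), 2) <= 16.
  S1: ids {6, 11, 22} → ROUND(AVG(hour), 2)=13.33
  S17: ids {8, 25} → ROUND(AVG(hour), 2)=19
  S5: ids {2, 18, 21} → ROUND(AVG(hour), 2)=11.33
  S7: ids {10} → ROUND(AVG(hour), 2)=16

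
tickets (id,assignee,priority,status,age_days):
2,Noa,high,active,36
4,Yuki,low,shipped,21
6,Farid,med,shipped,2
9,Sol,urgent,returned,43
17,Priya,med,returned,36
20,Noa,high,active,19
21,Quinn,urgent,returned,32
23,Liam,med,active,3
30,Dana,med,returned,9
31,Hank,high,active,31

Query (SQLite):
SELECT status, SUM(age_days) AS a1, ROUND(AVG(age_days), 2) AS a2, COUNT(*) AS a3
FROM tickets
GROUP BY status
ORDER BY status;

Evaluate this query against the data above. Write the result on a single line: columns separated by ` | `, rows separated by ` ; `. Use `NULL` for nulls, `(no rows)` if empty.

active | 89 | 22.25 | 4 ; returned | 120 | 30 | 4 ; shipped | 23 | 11.5 | 2

Group tickets by status.
Per group compute: SUM(age_days), ROUND(AVG(age_days), 2), COUNT(*).
  active: ids {2, 20, 23, 31} → SUM(age_days)=89, ROUND(AVG(age_days), 2)=22.25, COUNT(*)=4
  returned: ids {9, 17, 21, 30} → SUM(age_days)=120, ROUND(AVG(age_days), 2)=30, COUNT(*)=4
  shipped: ids {4, 6} → SUM(age_days)=23, ROUND(AVG(age_days), 2)=11.5, COUNT(*)=2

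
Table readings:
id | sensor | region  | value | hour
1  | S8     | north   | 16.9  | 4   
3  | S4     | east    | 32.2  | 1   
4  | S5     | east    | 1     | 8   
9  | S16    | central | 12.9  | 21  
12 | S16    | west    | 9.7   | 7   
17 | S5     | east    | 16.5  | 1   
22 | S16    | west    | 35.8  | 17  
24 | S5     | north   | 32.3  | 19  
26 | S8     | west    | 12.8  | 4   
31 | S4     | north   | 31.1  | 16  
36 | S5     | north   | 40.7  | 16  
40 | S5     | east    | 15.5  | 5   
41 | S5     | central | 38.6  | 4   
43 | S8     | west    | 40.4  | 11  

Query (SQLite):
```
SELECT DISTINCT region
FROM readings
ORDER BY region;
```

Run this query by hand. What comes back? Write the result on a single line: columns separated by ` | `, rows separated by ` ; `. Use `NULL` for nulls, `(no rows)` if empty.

central ; east ; north ; west

Collect distinct region values from readings.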